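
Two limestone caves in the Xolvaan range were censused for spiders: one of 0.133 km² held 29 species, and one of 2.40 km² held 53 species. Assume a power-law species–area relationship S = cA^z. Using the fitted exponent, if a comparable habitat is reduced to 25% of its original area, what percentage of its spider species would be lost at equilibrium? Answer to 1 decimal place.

25.1%

z = ln(53/29) / ln(2.4/0.133) = 0.6030 / 2.8929 = 0.2084
S_new/S_old = (A_new/A_old)^z = 0.25^0.2084 = exp(0.2084 × -1.3863) = 0.749
Fraction lost = 1 − 0.749 = 0.251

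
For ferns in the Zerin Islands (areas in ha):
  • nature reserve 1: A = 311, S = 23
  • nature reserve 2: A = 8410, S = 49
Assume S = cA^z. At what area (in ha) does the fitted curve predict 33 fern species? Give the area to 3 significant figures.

z = ln(49/23) / ln(8410/311) = 0.7563 / 3.2974 = 0.2294
c = 23 / 311^0.2294 = 23 / 3.731 = 6.165
A = (33/6.165)^(1/0.2294) ⇒ ln A = ln(5.352)/0.2294 = 7.3137
A = e^7.3137 ≈ 1501 ha

1500 ha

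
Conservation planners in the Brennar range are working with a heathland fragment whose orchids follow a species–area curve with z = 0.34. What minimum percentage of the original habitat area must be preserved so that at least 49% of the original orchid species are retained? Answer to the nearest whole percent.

12%

Need (A_new/A_old)^0.34 = 0.49, so A_new/A_old = 0.49^(1/0.34) = 0.49^2.941
ln(A_new/A_old) = ln 0.49 / 0.34 = -0.7133 / 0.34 = -2.0981
A_new/A_old = e^-2.0981 ≈ 0.1227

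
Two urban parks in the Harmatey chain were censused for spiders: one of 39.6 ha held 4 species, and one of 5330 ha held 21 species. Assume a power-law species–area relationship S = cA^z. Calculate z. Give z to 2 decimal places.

Taking logs: ln S = ln c + z ln A, so z = (ln S₂ − ln S₁)/(ln A₂ − ln A₁).
z = ln(21/4) / ln(5330/39.6) = ln(5.25) / ln(134.6) = 1.6582 / 4.9023 = 0.3383

0.34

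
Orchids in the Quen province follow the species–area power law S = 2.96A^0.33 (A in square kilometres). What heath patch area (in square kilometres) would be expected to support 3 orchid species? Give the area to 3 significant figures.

3 = 2.96 × A^0.33  ⇒  A^0.33 = 3/2.96 = 1.014
ln A = ln(1.014) / 0.33 = 0.0134 / 0.33 = 0.0407
A = e^0.0407 ≈ 1.042 square kilometres

1.04 square kilometres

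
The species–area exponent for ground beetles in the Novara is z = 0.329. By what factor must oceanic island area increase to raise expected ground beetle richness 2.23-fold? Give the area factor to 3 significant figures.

11.4

(A₂/A₁)^0.329 = 2.23, so A₂/A₁ = 2.23^(1/0.329) = 2.23^3.04
ln(A₂/A₁) = ln 2.23 / 0.329 = 0.8020 / 0.329 = 2.4377
A₂/A₁ = e^2.4377 ≈ 11.45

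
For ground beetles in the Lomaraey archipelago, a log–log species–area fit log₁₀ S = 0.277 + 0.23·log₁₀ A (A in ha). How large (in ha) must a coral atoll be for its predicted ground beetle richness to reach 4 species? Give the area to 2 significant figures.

26 ha

4 = 1.892 × A^0.23  ⇒  A^0.23 = 4/1.892 = 2.114
ln A = ln(2.114) / 0.23 = 0.7485 / 0.23 = 3.2543
A = e^3.2543 ≈ 25.9 ha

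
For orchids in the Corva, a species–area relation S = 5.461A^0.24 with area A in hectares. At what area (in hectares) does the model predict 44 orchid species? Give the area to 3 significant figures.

44 = 5.461 × A^0.24  ⇒  A^0.24 = 44/5.461 = 8.057
ln A = ln(8.057) / 0.24 = 2.0866 / 0.24 = 8.6940
A = e^8.6940 ≈ 5967 hectares

5970 hectares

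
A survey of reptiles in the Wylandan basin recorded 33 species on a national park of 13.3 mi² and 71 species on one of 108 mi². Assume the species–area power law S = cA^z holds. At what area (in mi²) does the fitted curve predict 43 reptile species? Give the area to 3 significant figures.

z = ln(71/33) / ln(108/13.3) = 0.7662 / 2.0944 = 0.3658
c = 33 / 13.3^0.3658 = 33 / 2.577 = 12.81
A = (43/12.81)^(1/0.3658) ⇒ ln A = ln(3.358)/0.3658 = 3.3113
A = e^3.3113 ≈ 27.42 mi²

27.4 mi²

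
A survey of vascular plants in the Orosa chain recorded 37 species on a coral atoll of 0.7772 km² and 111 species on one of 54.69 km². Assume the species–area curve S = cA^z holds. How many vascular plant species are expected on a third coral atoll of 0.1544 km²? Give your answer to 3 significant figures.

24.4

z = ln(111/37) / ln(54.69/0.7772) = 1.0986 / 4.2537 = 0.2583
c = 37 / 0.7772^0.2583 = 37 / 0.937 = 39.49
S₃ = 39.49 × 0.1544^0.2583 = 39.49 × 0.6172 ≈ 24.37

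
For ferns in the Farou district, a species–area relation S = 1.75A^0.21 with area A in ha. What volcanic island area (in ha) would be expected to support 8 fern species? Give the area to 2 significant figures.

1400 ha

8 = 1.75 × A^0.21  ⇒  A^0.21 = 8/1.75 = 4.571
ln A = ln(4.571) / 0.21 = 1.5198 / 0.21 = 7.2373
A = e^7.2373 ≈ 1390 ha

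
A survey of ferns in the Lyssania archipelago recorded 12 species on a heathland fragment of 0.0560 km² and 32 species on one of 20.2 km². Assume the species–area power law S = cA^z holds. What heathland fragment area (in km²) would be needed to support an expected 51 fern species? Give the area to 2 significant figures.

330 km²

z = ln(32/12) / ln(20.2/0.056) = 0.9808 / 5.8881 = 0.1666
c = 12 / 0.056^0.1666 = 12 / 0.6187 = 19.4
A = (51/19.4)^(1/0.1666) ⇒ ln A = ln(2.629)/0.1666 = 5.8037
A = e^5.8037 ≈ 331.5 km²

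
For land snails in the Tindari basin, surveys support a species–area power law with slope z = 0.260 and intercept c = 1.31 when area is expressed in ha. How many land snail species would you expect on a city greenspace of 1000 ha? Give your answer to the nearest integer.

S = 1.31 × 1000^0.26
ln S = ln 1.31 + 0.26 × ln 1000 = 0.2700 + 0.26 × 6.9078 = 2.0660
S = e^2.0660 ≈ 7.894

8 species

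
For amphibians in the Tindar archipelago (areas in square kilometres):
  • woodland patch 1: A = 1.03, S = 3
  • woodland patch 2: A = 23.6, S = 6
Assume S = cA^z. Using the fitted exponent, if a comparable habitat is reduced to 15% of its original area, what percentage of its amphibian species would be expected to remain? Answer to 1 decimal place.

z = ln(6/3) / ln(23.6/1.03) = 0.6931 / 3.1317 = 0.2213
S_new/S_old = (A_new/A_old)^z = 0.15^0.2213 = exp(0.2213 × -1.8971) = 0.6571

65.7%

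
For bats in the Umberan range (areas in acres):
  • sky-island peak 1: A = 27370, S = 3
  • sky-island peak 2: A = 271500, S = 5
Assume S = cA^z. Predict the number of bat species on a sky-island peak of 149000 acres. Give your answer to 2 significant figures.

4.4

z = ln(5/3) / ln(271500/27370) = 0.5108 / 2.2945 = 0.2226
c = 3 / 27370^0.2226 = 3 / 9.724 = 0.3085
S₃ = 0.3085 × 149000^0.2226 = 0.3085 × 14.18 ≈ 4.375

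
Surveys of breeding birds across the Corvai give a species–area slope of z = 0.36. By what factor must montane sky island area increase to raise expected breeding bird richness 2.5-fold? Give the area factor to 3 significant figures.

(A₂/A₁)^0.36 = 2.5, so A₂/A₁ = 2.5^(1/0.36) = 2.5^2.778
ln(A₂/A₁) = ln 2.5 / 0.36 = 0.9163 / 0.36 = 2.5453
A₂/A₁ = e^2.5453 ≈ 12.75

12.7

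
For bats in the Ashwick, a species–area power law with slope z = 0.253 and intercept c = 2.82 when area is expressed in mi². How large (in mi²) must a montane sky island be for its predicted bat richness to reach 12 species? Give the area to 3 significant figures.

306 mi²

12 = 2.82 × A^0.253  ⇒  A^0.253 = 12/2.82 = 4.255
ln A = ln(4.255) / 0.253 = 1.4482 / 0.253 = 5.7240
A = e^5.7240 ≈ 306.1 mi²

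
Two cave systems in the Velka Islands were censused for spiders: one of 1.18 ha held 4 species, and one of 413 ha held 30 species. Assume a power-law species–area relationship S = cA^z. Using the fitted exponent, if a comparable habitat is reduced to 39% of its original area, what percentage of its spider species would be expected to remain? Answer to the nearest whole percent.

z = ln(30/4) / ln(413/1.18) = 2.0149 / 5.8579 = 0.3440
S_new/S_old = (A_new/A_old)^z = 0.39^0.3440 = exp(0.3440 × -0.9416) = 0.7233

72%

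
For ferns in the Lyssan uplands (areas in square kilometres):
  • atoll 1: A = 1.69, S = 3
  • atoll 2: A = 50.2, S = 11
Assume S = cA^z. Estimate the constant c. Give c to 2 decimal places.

z = ln(S₂/S₁) / ln(A₂/A₁) = ln(11/3) / ln(50.2/1.69) = 1.2993 / 3.3913 = 0.3831
c = S₁ / A₁^z = 3 / 1.69^0.3831 = 3 / 1.223 = 2.454

2.45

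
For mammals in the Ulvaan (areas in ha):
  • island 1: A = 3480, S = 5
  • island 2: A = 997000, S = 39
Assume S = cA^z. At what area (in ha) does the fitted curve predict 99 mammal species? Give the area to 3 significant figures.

13000000 ha

z = ln(39/5) / ln(997000/3480) = 2.0541 / 5.6577 = 0.3631
c = 5 / 3480^0.3631 = 5 / 19.31 = 0.2589
A = (99/0.2589)^(1/0.3631) ⇒ ln A = ln(382.4)/0.3631 = 16.3783
A = e^16.3783 ≈ 12972178 ha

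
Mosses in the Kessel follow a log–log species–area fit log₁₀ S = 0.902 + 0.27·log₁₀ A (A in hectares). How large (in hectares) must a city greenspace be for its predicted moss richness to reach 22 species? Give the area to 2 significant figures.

43 hectares

22 = 7.98 × A^0.27  ⇒  A^0.27 = 22/7.98 = 2.757
ln A = ln(2.757) / 0.27 = 1.0141 / 0.27 = 3.7560
A = e^3.7560 ≈ 42.78 hectares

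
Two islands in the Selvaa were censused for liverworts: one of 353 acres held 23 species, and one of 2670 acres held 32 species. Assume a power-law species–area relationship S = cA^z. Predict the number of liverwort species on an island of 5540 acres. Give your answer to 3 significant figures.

z = ln(32/23) / ln(2670/353) = 0.3302 / 2.0234 = 0.1632
c = 23 / 353^0.1632 = 23 / 2.605 = 8.829
S₃ = 8.829 × 5540^0.1632 = 8.829 × 4.083 ≈ 36.05

36.0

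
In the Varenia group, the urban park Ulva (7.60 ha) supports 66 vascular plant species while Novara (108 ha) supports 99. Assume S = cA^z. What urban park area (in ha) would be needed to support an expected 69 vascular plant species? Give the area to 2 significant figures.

z = ln(99/66) / ln(108/7.6) = 0.4055 / 2.6540 = 0.1528
c = 66 / 7.6^0.1528 = 66 / 1.363 = 48.41
A = (69/48.41)^(1/0.1528) ⇒ ln A = ln(1.425)/0.1528 = 2.3191
A = e^2.3191 ≈ 10.17 ha

10 ha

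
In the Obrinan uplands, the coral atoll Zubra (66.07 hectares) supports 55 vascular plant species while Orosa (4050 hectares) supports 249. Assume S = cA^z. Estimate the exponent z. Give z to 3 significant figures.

0.367

Taking logs: ln S = ln c + z ln A, so z = (ln S₂ − ln S₁)/(ln A₂ − ln A₁).
z = ln(249/55) / ln(4050/66.07) = ln(4.527) / ln(61.3) = 1.5101 / 4.1158 = 0.3669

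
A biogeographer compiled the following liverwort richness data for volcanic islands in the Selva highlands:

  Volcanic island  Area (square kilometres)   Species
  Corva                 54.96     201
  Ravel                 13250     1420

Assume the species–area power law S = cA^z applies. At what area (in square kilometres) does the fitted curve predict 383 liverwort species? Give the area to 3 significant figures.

z = ln(1420/201) / ln(13250/54.96) = 1.9551 / 5.4851 = 0.3564
c = 201 / 54.96^0.3564 = 201 / 4.171 = 48.19
A = (383/48.19)^(1/0.3564) ⇒ ln A = ln(7.947)/0.3564 = 5.8154
A = e^5.8154 ≈ 335.4 square kilometres

335 square kilometres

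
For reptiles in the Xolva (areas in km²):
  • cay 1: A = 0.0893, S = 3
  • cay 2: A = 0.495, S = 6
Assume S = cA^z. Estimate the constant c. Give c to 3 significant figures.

7.98

z = ln(S₂/S₁) / ln(A₂/A₁) = ln(6/3) / ln(0.495/0.0893) = 0.6931 / 1.7126 = 0.4047
c = S₁ / A₁^z = 3 / 0.0893^0.4047 = 3 / 0.3762 = 7.976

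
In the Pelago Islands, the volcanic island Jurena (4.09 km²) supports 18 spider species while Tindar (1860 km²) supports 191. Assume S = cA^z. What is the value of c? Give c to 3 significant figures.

10.5

z = ln(S₂/S₁) / ln(A₂/A₁) = ln(191/18) / ln(1860/4.09) = 2.3619 / 6.1198 = 0.3859
c = S₁ / A₁^z = 18 / 4.09^0.3859 = 18 / 1.722 = 10.45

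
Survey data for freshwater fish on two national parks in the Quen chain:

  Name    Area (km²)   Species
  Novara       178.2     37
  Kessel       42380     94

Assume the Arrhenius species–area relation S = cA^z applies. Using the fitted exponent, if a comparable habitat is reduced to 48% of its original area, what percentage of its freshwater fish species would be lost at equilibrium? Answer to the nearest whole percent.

z = ln(94/37) / ln(42380/178.2) = 0.9324 / 5.4715 = 0.1704
S_new/S_old = (A_new/A_old)^z = 0.48^0.1704 = exp(0.1704 × -0.7340) = 0.8824
Fraction lost = 1 − 0.8824 = 0.1176

12%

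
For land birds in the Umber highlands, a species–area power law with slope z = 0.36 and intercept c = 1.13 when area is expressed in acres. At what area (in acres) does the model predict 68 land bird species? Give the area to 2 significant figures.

88000 acres

68 = 1.13 × A^0.36  ⇒  A^0.36 = 68/1.13 = 60.18
ln A = ln(60.18) / 0.36 = 4.0973 / 0.36 = 11.3814
A = e^11.3814 ≈ 87672 acres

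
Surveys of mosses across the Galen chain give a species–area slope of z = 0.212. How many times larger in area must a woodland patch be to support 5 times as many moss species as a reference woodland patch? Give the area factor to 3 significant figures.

(A₂/A₁)^0.212 = 5, so A₂/A₁ = 5^(1/0.212) = 5^4.717
ln(A₂/A₁) = ln 5 / 0.212 = 1.6094 / 0.212 = 7.5917
A₂/A₁ = e^7.5917 ≈ 1982

1980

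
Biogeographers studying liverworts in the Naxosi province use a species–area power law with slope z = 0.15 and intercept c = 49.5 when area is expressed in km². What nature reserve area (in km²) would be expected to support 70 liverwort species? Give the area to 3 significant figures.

10.1 km²

70 = 49.5 × A^0.15  ⇒  A^0.15 = 70/49.5 = 1.414
ln A = ln(1.414) / 0.15 = 0.3465 / 0.15 = 2.3102
A = e^2.3102 ≈ 10.08 km²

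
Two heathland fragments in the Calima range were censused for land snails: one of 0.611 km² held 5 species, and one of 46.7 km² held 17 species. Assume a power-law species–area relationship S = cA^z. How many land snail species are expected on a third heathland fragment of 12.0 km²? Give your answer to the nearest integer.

z = ln(17/5) / ln(46.7/0.611) = 1.2238 / 4.3364 = 0.2822
c = 5 / 0.611^0.2822 = 5 / 0.8702 = 5.746
S₃ = 5.746 × 12^0.2822 = 5.746 × 2.016 ≈ 11.59

12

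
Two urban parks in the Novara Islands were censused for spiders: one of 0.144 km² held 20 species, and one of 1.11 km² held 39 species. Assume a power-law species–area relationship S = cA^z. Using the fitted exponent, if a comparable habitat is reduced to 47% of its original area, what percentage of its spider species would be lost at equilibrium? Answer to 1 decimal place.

z = ln(39/20) / ln(1.11/0.144) = 0.6678 / 2.0423 = 0.3270
S_new/S_old = (A_new/A_old)^z = 0.47^0.3270 = exp(0.3270 × -0.7550) = 0.7812
Fraction lost = 1 − 0.7812 = 0.2188

21.9%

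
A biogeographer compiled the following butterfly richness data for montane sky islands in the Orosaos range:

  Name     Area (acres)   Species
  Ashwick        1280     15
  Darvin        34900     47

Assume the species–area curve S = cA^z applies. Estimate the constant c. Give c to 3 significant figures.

1.27

z = ln(S₂/S₁) / ln(A₂/A₁) = ln(47/15) / ln(34900/1280) = 1.1421 / 3.3056 = 0.3455
c = S₁ / A₁^z = 15 / 1280^0.3455 = 15 / 11.85 = 1.266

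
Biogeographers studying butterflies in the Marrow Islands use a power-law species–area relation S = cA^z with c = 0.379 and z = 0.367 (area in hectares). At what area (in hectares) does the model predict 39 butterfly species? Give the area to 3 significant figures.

304000 hectares

39 = 0.379 × A^0.367  ⇒  A^0.367 = 39/0.379 = 102.9
ln A = ln(102.9) / 0.367 = 4.6338 / 0.367 = 12.6261
A = e^12.6261 ≈ 304402 hectares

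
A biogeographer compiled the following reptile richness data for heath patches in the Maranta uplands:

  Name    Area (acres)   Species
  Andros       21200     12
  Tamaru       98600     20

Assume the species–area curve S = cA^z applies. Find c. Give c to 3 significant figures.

0.438

z = ln(S₂/S₁) / ln(A₂/A₁) = ln(20/12) / ln(98600/21200) = 0.5108 / 1.5371 = 0.3323
c = S₁ / A₁^z = 12 / 21200^0.3323 = 12 / 27.4 = 0.4379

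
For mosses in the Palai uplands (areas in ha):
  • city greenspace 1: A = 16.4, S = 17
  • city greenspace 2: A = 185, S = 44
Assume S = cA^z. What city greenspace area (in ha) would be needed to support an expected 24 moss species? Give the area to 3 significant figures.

39.5 ha

z = ln(44/17) / ln(185/16.4) = 0.9510 / 2.4231 = 0.3925
c = 17 / 16.4^0.3925 = 17 / 2.998 = 5.671
A = (24/5.671)^(1/0.3925) ⇒ ln A = ln(4.232)/0.3925 = 3.6759
A = e^3.6759 ≈ 39.49 ha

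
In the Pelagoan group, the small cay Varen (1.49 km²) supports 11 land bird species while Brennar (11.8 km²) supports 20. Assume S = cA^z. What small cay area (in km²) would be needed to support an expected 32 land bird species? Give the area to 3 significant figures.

z = ln(20/11) / ln(11.8/1.49) = 0.5978 / 2.0693 = 0.2889
c = 11 / 1.49^0.2889 = 11 / 1.122 = 9.803
A = (32/9.803)^(1/0.2889) ⇒ ln A = ln(3.264)/0.2889 = 4.0949
A = e^4.0949 ≈ 60.04 km²

60.0 km²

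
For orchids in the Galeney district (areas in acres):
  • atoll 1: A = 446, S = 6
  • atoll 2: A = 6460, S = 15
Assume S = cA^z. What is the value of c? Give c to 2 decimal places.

0.74

z = ln(S₂/S₁) / ln(A₂/A₁) = ln(15/6) / ln(6460/446) = 0.9163 / 2.6731 = 0.3428
c = S₁ / A₁^z = 6 / 446^0.3428 = 6 / 8.094 = 0.7413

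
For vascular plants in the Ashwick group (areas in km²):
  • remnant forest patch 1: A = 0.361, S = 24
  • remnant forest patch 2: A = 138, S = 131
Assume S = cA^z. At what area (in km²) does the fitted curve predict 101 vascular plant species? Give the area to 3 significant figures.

z = ln(131/24) / ln(138/0.361) = 1.6971 / 5.9461 = 0.2854
c = 24 / 0.361^0.2854 = 24 / 0.7477 = 32.1
A = (101/32.1)^(1/0.2854) ⇒ ln A = ln(3.146)/0.2854 = 4.0160
A = e^4.0160 ≈ 55.48 km²

55.5 km²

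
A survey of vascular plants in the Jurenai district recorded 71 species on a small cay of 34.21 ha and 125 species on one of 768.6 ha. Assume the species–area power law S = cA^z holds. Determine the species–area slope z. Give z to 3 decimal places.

0.182

Taking logs: ln S = ln c + z ln A, so z = (ln S₂ − ln S₁)/(ln A₂ − ln A₁).
z = ln(125/71) / ln(768.6/34.21) = ln(1.761) / ln(22.47) = 0.5656 / 3.1121 = 0.1818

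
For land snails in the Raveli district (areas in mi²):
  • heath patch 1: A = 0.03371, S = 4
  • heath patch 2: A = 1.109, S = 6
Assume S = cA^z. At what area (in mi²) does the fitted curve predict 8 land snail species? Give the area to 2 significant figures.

z = ln(6/4) / ln(1.109/0.03371) = 0.4055 / 3.4934 = 0.1161
c = 4 / 0.03371^0.1161 = 4 / 0.6747 = 5.928
A = (8/5.928)^(1/0.1161) ⇒ ln A = ln(1.349)/0.1161 = 2.5821
A = e^2.5821 ≈ 13.22 mi²

13 mi²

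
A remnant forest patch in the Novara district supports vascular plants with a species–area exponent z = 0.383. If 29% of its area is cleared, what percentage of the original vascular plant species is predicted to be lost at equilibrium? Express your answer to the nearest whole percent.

S_new/S_old = (A_new/A_old)^z = 0.71^0.383
= exp(0.383 × ln 0.71) = exp(0.383 × -0.3425) = exp(-0.1312) ≈ 0.8771
Fraction lost = 1 − 0.8771 = 0.1229

12%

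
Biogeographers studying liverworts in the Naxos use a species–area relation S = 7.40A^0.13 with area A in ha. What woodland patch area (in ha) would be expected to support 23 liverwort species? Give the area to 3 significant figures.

23 = 7.4 × A^0.13  ⇒  A^0.13 = 23/7.4 = 3.108
ln A = ln(3.108) / 0.13 = 1.1340 / 0.13 = 8.7232
A = e^8.7232 ≈ 6144 ha

6140 ha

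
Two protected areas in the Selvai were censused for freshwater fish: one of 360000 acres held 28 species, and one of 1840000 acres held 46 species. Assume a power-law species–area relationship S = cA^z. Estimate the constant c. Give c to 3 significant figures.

0.571

z = ln(S₂/S₁) / ln(A₂/A₁) = ln(46/28) / ln(1840000/360000) = 0.4964 / 1.6314 = 0.3043
c = S₁ / A₁^z = 28 / 360000^0.3043 = 28 / 49.06 = 0.5707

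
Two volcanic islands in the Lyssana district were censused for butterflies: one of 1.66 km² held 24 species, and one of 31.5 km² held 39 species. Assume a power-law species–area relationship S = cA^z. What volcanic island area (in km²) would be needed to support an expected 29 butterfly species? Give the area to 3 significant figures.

z = ln(39/24) / ln(31.5/1.66) = 0.4855 / 2.9432 = 0.1650
c = 24 / 1.66^0.1650 = 24 / 1.087 = 22.08
A = (29/22.08)^(1/0.1650) ⇒ ln A = ln(1.314)/0.1650 = 1.6540
A = e^1.6540 ≈ 5.228 km²

5.23 km²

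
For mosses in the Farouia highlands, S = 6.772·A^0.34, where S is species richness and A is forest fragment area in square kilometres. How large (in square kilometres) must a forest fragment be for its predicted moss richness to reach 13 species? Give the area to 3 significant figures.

6.81 square kilometres

13 = 6.772 × A^0.34  ⇒  A^0.34 = 13/6.772 = 1.92
ln A = ln(1.92) / 0.34 = 0.6522 / 0.34 = 1.9181
A = e^1.9181 ≈ 6.808 square kilometres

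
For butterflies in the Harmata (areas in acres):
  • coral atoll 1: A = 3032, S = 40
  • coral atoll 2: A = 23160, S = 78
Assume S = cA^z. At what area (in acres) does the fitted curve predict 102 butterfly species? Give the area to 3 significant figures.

z = ln(78/40) / ln(23160/3032) = 0.6678 / 2.0332 = 0.3285
c = 40 / 3032^0.3285 = 40 / 13.92 = 2.874
A = (102/2.874)^(1/0.3285) ⇒ ln A = ln(35.49)/0.3285 = 10.8669
A = e^10.8669 ≈ 52413 acres

52400 acres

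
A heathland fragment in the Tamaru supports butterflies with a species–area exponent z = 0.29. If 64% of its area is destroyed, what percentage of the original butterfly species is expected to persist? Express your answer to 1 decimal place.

S_new/S_old = (A_new/A_old)^z = 0.36^0.29
= exp(0.29 × ln 0.36) = exp(0.29 × -1.0217) = exp(-0.2963) ≈ 0.7436

74.4%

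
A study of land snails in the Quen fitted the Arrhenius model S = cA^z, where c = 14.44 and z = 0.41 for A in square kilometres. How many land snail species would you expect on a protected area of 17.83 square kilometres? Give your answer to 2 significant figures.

S = 14.44 × 17.83^0.41 = 14.44 × 3.258 ≈ 47.05

47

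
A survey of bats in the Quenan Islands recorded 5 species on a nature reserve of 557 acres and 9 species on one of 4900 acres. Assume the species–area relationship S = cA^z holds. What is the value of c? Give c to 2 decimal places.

0.91

z = ln(S₂/S₁) / ln(A₂/A₁) = ln(9/5) / ln(4900/557) = 0.5878 / 2.1744 = 0.2703
c = S₁ / A₁^z = 5 / 557^0.2703 = 5 / 5.524 = 0.9051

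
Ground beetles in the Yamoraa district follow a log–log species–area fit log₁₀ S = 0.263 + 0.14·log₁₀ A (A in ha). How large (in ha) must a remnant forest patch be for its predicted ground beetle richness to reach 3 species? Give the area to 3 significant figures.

3 = 1.832 × A^0.14  ⇒  A^0.14 = 3/1.832 = 1.637
ln A = ln(1.637) / 0.14 = 0.4930 / 0.14 = 3.5217
A = e^3.5217 ≈ 33.84 ha

33.8 ha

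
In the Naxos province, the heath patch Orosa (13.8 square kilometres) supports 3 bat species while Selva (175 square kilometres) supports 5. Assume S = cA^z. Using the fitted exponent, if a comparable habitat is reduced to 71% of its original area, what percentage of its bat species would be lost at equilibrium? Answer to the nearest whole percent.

z = ln(5/3) / ln(175/13.8) = 0.5108 / 2.5401 = 0.2011
S_new/S_old = (A_new/A_old)^z = 0.71^0.2011 = exp(0.2011 × -0.3425) = 0.9334
Fraction lost = 1 − 0.9334 = 0.06656

7%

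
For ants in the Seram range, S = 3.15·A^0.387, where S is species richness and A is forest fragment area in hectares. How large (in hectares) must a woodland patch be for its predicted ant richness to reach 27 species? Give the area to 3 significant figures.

258 hectares

27 = 3.15 × A^0.387  ⇒  A^0.387 = 27/3.15 = 8.571
ln A = ln(8.571) / 0.387 = 2.1484 / 0.387 = 5.5515
A = e^5.5515 ≈ 257.6 hectares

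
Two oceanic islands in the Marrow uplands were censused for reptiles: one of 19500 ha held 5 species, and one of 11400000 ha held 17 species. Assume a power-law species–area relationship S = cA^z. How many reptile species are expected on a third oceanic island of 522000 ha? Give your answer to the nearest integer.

9

z = ln(17/5) / ln(11400000/19500) = 1.2238 / 6.3710 = 0.1921
c = 5 / 19500^0.1921 = 5 / 6.669 = 0.7497
S₃ = 0.7497 × 522000^0.1921 = 0.7497 × 12.54 ≈ 9.402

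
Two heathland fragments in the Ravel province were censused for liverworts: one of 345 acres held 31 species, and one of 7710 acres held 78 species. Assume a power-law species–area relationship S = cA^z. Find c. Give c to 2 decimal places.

5.47

z = ln(S₂/S₁) / ln(A₂/A₁) = ln(78/31) / ln(7710/345) = 0.9227 / 3.1067 = 0.2970
c = S₁ / A₁^z = 31 / 345^0.2970 = 31 / 5.672 = 5.465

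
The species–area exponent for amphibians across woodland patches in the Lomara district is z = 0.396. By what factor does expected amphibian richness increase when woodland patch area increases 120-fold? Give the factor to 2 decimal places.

6.66

S₂/S₁ = (A₂/A₁)^z = 120^0.396
ln(S₂/S₁) = 0.396 × ln 120 = 0.396 × 4.7875 = 1.8958
S₂/S₁ = e^1.8958 ≈ 6.658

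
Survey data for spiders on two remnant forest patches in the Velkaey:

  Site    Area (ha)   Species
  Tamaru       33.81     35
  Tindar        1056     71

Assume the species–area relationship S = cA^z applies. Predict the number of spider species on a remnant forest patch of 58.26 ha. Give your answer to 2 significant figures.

39

z = ln(71/35) / ln(1056/33.81) = 0.7073 / 3.4415 = 0.2055
c = 35 / 33.81^0.2055 = 35 / 2.062 = 16.97
S₃ = 16.97 × 58.26^0.2055 = 16.97 × 2.306 ≈ 39.14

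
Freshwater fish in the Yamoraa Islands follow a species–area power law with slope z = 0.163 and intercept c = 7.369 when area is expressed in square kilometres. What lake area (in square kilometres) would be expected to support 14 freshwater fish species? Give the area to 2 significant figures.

51 square kilometres

14 = 7.369 × A^0.163  ⇒  A^0.163 = 14/7.369 = 1.9
ln A = ln(1.9) / 0.163 = 0.6418 / 0.163 = 3.9373
A = e^3.9373 ≈ 51.28 square kilometres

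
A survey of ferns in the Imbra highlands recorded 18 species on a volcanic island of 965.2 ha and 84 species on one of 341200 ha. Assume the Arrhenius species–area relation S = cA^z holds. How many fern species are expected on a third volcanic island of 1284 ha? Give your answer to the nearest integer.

19

z = ln(84/18) / ln(341200/965.2) = 1.5404 / 5.8679 = 0.2625
c = 18 / 965.2^0.2625 = 18 / 6.075 = 2.963
S₃ = 2.963 × 1284^0.2625 = 2.963 × 6.547 ≈ 19.4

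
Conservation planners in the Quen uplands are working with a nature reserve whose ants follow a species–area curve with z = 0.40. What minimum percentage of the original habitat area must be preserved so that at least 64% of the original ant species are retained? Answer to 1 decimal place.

32.8%

Need (A_new/A_old)^0.4 = 0.64, so A_new/A_old = 0.64^(1/0.4) = 0.64^2.5
ln(A_new/A_old) = ln 0.64 / 0.4 = -0.4463 / 0.4 = -1.1157
A_new/A_old = e^-1.1157 ≈ 0.3277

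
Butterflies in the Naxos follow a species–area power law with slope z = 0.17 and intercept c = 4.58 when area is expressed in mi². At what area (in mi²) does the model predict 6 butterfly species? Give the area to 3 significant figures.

4.90 mi²

6 = 4.58 × A^0.17  ⇒  A^0.17 = 6/4.58 = 1.31
ln A = ln(1.31) / 0.17 = 0.2701 / 0.17 = 1.5886
A = e^1.5886 ≈ 4.897 mi²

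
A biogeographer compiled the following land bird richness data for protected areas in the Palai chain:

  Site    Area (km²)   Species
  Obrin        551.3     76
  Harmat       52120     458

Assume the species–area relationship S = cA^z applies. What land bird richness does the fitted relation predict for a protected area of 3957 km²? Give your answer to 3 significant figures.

z = ln(458/76) / ln(52120/551.3) = 1.7961 / 4.5490 = 0.3948
c = 76 / 551.3^0.3948 = 76 / 12.09 = 6.286
S₃ = 6.286 × 3957^0.3948 = 6.286 × 26.33 ≈ 165.5

165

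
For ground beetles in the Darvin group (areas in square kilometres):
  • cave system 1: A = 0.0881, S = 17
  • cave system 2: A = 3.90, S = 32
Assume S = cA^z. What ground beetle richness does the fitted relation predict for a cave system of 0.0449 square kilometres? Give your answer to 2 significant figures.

15

z = ln(32/17) / ln(3.9/0.0881) = 0.6325 / 3.7903 = 0.1669
c = 17 / 0.0881^0.1669 = 17 / 0.6667 = 25.5
S₃ = 25.5 × 0.0449^0.1669 = 25.5 × 0.5958 ≈ 15.19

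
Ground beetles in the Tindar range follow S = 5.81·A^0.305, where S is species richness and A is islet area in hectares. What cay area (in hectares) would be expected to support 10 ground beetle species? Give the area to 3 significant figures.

10 = 5.81 × A^0.305  ⇒  A^0.305 = 10/5.81 = 1.721
ln A = ln(1.721) / 0.305 = 0.5430 / 0.305 = 1.7803
A = e^1.7803 ≈ 5.932 hectares

5.93 hectares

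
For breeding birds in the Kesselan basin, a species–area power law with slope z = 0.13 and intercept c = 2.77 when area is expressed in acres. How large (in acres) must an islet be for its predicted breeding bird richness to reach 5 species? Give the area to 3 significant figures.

5 = 2.77 × A^0.13  ⇒  A^0.13 = 5/2.77 = 1.805
ln A = ln(1.805) / 0.13 = 0.5906 / 0.13 = 4.5430
A = e^4.5430 ≈ 93.97 acres

94.0 acres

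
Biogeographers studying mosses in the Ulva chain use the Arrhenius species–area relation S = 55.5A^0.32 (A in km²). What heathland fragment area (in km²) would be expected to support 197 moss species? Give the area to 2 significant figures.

52 km²

197 = 55.5 × A^0.32  ⇒  A^0.32 = 197/55.5 = 3.55
ln A = ln(3.55) / 0.32 = 1.2668 / 0.32 = 3.9588
A = e^3.9588 ≈ 52.4 km²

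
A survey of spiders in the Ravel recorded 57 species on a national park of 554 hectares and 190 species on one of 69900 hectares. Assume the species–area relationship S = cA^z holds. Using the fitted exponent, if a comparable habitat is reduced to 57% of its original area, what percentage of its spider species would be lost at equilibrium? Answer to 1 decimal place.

z = ln(190/57) / ln(69900/554) = 1.2040 / 4.8377 = 0.2489
S_new/S_old = (A_new/A_old)^z = 0.57^0.2489 = exp(0.2489 × -0.5621) = 0.8694
Fraction lost = 1 − 0.8694 = 0.1306

13.1%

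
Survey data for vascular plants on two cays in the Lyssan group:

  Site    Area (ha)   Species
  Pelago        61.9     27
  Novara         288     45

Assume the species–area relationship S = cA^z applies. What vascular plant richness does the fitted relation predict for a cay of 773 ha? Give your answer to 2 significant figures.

z = ln(45/27) / ln(288/61.9) = 0.5108 / 1.5374 = 0.3323
c = 27 / 61.9^0.3323 = 27 / 3.938 = 6.856
S₃ = 6.856 × 773^0.3323 = 6.856 × 9.112 ≈ 62.47

62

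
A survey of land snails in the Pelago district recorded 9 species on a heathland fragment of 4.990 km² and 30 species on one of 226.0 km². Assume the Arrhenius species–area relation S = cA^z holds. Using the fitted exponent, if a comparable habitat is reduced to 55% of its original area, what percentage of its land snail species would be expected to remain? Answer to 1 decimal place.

82.8%

z = ln(30/9) / ln(226/4.99) = 1.2040 / 3.8131 = 0.3157
S_new/S_old = (A_new/A_old)^z = 0.55^0.3157 = exp(0.3157 × -0.5978) = 0.828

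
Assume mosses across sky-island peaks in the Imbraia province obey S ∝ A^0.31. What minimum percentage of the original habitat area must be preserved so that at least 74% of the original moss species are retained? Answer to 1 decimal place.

37.9%

Need (A_new/A_old)^0.31 = 0.74, so A_new/A_old = 0.74^(1/0.31) = 0.74^3.226
ln(A_new/A_old) = ln 0.74 / 0.31 = -0.3011 / 0.31 = -0.9713
A_new/A_old = e^-0.9713 ≈ 0.3786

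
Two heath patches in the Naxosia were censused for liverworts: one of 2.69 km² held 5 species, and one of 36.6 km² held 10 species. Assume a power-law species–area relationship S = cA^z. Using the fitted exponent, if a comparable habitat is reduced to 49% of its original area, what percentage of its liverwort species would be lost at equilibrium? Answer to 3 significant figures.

17.3%

z = ln(10/5) / ln(36.6/2.69) = 0.6931 / 2.6105 = 0.2655
S_new/S_old = (A_new/A_old)^z = 0.49^0.2655 = exp(0.2655 × -0.7133) = 0.8274
Fraction lost = 1 − 0.8274 = 0.1726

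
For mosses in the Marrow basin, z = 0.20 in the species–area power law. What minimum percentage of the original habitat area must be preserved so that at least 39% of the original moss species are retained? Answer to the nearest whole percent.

Need (A_new/A_old)^0.2 = 0.39, so A_new/A_old = 0.39^(1/0.2) = 0.39^5
ln(A_new/A_old) = ln 0.39 / 0.2 = -0.9416 / 0.2 = -4.7080
A_new/A_old = e^-4.7080 ≈ 0.009022

1%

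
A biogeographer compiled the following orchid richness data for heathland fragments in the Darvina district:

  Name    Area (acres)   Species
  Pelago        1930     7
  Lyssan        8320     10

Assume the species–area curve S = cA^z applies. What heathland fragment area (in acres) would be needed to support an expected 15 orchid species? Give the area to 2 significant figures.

44000 acres

z = ln(10/7) / ln(8320/1930) = 0.3567 / 1.4611 = 0.2441
c = 7 / 1930^0.2441 = 7 / 6.339 = 1.104
A = (15/1.104)^(1/0.2441) ⇒ ln A = ln(13.58)/0.2441 = 10.6874
A = e^10.6874 ≈ 43802 acres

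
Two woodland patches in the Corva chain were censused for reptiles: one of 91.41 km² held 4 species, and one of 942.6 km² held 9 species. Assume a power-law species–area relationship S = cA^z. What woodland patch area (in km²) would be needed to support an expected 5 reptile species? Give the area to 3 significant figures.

174 km²

z = ln(9/4) / ln(942.6/91.41) = 0.8109 / 2.3333 = 0.3475
c = 4 / 91.41^0.3475 = 4 / 4.803 = 0.8328
A = (5/0.8328)^(1/0.3475) ⇒ ln A = ln(6.004)/0.3475 = 5.1574
A = e^5.1574 ≈ 173.7 km²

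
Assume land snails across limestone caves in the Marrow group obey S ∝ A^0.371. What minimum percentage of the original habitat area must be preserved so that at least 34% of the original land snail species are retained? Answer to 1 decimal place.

5.5%

Need (A_new/A_old)^0.371 = 0.34, so A_new/A_old = 0.34^(1/0.371) = 0.34^2.695
ln(A_new/A_old) = ln 0.34 / 0.371 = -1.0788 / 0.371 = -2.9078
A_new/A_old = e^-2.9078 ≈ 0.05459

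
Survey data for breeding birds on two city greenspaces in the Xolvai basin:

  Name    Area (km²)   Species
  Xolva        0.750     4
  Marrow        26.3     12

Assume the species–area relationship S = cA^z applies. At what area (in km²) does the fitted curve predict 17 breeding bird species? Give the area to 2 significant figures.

81 km²

z = ln(12/4) / ln(26.3/0.75) = 1.0986 / 3.5573 = 0.3088
c = 4 / 0.75^0.3088 = 4 / 0.915 = 4.372
A = (17/4.372)^(1/0.3088) ⇒ ln A = ln(3.889)/0.3088 = 4.3974
A = e^4.3974 ≈ 81.24 km²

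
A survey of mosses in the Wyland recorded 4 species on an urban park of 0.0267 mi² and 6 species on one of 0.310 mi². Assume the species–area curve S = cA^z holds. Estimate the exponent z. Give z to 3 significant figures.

Taking logs: ln S = ln c + z ln A, so z = (ln S₂ − ln S₁)/(ln A₂ − ln A₁).
z = ln(6/4) / ln(0.31/0.0267) = ln(1.5) / ln(11.61) = 0.4055 / 2.4519 = 0.1654

0.165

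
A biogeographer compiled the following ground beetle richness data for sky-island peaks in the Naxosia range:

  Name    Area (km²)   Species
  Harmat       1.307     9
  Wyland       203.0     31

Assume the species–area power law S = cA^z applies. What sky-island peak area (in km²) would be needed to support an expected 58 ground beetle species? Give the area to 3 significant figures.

z = ln(31/9) / ln(203/1.307) = 1.2368 / 5.0455 = 0.2451
c = 9 / 1.307^0.2451 = 9 / 1.068 = 8.428
A = (58/8.428)^(1/0.2451) ⇒ ln A = ln(6.882)/0.2451 = 7.8689
A = e^7.8689 ≈ 2615 km²

2610 km²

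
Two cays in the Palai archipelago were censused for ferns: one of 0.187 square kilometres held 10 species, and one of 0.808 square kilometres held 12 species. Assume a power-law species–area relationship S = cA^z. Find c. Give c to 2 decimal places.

12.32

z = ln(S₂/S₁) / ln(A₂/A₁) = ln(12/10) / ln(0.808/0.187) = 0.1823 / 1.4635 = 0.1246
c = S₁ / A₁^z = 10 / 0.187^0.1246 = 10 / 0.8115 = 12.32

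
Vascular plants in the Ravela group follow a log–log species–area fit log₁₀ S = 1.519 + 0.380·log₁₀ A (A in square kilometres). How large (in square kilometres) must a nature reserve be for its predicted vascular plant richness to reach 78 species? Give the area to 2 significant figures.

9.6 square kilometres

78 = 33.04 × A^0.38  ⇒  A^0.38 = 78/33.04 = 2.361
ln A = ln(2.361) / 0.38 = 0.8591 / 0.38 = 2.2607
A = e^2.2607 ≈ 9.59 square kilometres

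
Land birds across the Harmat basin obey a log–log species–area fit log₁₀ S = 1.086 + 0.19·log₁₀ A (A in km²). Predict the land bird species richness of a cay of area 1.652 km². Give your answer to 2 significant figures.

S = 12.19 × 1.652^0.19
ln S = ln 12.19 + 0.19 × ln 1.652 = 2.5006 + 0.19 × 0.5020 = 2.5960
S = e^2.5960 ≈ 13.41

13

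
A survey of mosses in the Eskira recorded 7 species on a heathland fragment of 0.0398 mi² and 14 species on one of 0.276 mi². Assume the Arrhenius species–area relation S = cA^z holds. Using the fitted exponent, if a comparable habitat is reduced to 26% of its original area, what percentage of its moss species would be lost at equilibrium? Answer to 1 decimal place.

38.3%

z = ln(14/7) / ln(0.276/0.0398) = 0.6931 / 1.9365 = 0.3579
S_new/S_old = (A_new/A_old)^z = 0.26^0.3579 = exp(0.3579 × -1.3471) = 0.6174
Fraction lost = 1 − 0.6174 = 0.3826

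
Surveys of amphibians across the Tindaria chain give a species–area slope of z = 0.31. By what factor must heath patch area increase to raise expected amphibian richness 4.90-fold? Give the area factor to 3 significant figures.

(A₂/A₁)^0.31 = 4.9, so A₂/A₁ = 4.9^(1/0.31) = 4.9^3.226
ln(A₂/A₁) = ln 4.9 / 0.31 = 1.5892 / 0.31 = 5.1266
A₂/A₁ = e^5.1266 ≈ 168.4

168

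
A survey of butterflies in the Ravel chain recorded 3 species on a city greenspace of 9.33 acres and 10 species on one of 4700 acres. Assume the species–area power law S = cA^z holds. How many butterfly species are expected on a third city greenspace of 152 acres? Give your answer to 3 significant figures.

5.15

z = ln(10/3) / ln(4700/9.33) = 1.2040 / 6.2221 = 0.1935
c = 3 / 9.33^0.1935 = 3 / 1.541 = 1.947
S₃ = 1.947 × 152^0.1935 = 1.947 × 2.644 ≈ 5.148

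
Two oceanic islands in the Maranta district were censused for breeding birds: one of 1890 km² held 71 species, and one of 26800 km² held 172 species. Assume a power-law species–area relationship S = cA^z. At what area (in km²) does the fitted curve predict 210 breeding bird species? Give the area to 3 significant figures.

z = ln(172/71) / ln(26800/1890) = 0.8848 / 2.6518 = 0.3337
c = 71 / 1890^0.3337 = 71 / 12.39 = 5.728
A = (210/5.728)^(1/0.3337) ⇒ ln A = ln(36.66)/0.3337 = 10.7944
A = e^10.7944 ≈ 48747 km²

48700 km²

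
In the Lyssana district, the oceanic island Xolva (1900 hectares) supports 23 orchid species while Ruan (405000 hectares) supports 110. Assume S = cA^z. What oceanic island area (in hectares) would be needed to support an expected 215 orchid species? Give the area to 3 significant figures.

z = ln(110/23) / ln(405000/1900) = 1.5650 / 5.3620 = 0.2919
c = 23 / 1900^0.2919 = 23 / 9.056 = 2.54
A = (215/2.54)^(1/0.2919) ⇒ ln A = ln(84.66)/0.2919 = 15.2078
A = e^15.2078 ≈ 4023931 hectares

4020000 hectares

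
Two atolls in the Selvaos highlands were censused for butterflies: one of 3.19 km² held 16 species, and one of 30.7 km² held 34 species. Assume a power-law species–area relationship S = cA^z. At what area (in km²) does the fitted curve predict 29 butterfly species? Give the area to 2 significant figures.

z = ln(34/16) / ln(30.7/3.19) = 0.7538 / 2.2642 = 0.3329
c = 16 / 3.19^0.3329 = 16 / 1.471 = 10.87
A = (29/10.87)^(1/0.3329) ⇒ ln A = ln(2.667)/0.3329 = 2.9465
A = e^2.9465 ≈ 19.04 km²

19 km²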